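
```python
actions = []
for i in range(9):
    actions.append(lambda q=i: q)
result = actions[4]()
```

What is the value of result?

Step 1: Default argument q=i captures i's value at each iteration.
Step 2: actions[4] captured q = 4 when i was 4.
Step 3: result = 4

The answer is 4.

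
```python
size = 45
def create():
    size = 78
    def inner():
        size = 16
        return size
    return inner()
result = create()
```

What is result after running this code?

Step 1: Three scopes define size: global (45), create (78), inner (16).
Step 2: inner() has its own local size = 16, which shadows both enclosing and global.
Step 3: result = 16 (local wins in LEGB)

The answer is 16.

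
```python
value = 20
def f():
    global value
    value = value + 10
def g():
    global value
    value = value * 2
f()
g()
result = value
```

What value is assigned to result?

Step 1: value = 20.
Step 2: f() adds 10: value = 20 + 10 = 30.
Step 3: g() doubles: value = 30 * 2 = 60.
Step 4: result = 60

The answer is 60.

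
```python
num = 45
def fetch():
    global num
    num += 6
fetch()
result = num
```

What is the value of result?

Step 1: num = 45 globally.
Step 2: fetch() modifies global num: num += 6 = 51.
Step 3: result = 51

The answer is 51.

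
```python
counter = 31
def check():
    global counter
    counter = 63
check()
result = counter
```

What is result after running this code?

Step 1: counter = 31 globally.
Step 2: check() declares global counter and sets it to 63.
Step 3: After check(), global counter = 63. result = 63

The answer is 63.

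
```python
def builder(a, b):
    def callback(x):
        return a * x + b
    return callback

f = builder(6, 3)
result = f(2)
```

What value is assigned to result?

Step 1: builder(6, 3) captures a = 6, b = 3.
Step 2: f(2) computes 6 * 2 + 3 = 15.
Step 3: result = 15

The answer is 15.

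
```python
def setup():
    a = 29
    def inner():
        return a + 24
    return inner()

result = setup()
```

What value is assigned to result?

Step 1: setup() defines a = 29.
Step 2: inner() reads a = 29 from enclosing scope, returns 29 + 24 = 53.
Step 3: result = 53

The answer is 53.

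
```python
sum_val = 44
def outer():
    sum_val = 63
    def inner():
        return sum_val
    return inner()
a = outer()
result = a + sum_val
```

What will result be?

Step 1: outer() has local sum_val = 63. inner() reads from enclosing.
Step 2: outer() returns 63. Global sum_val = 44 unchanged.
Step 3: result = 63 + 44 = 107

The answer is 107.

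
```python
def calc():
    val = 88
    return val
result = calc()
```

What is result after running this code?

Step 1: calc() defines val = 88 in its local scope.
Step 2: return val finds the local variable val = 88.
Step 3: result = 88

The answer is 88.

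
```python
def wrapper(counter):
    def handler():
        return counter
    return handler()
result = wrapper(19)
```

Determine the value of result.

Step 1: wrapper(19) binds parameter counter = 19.
Step 2: handler() looks up counter in enclosing scope and finds the parameter counter = 19.
Step 3: result = 19

The answer is 19.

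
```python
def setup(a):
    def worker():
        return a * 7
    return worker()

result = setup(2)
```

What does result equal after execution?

Step 1: setup(2) binds parameter a = 2.
Step 2: worker() accesses a = 2 from enclosing scope.
Step 3: result = 2 * 7 = 14

The answer is 14.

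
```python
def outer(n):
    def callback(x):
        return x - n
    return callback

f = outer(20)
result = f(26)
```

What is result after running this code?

Step 1: outer(20) creates a closure capturing n = 20.
Step 2: f(26) computes 26 - 20 = 6.
Step 3: result = 6

The answer is 6.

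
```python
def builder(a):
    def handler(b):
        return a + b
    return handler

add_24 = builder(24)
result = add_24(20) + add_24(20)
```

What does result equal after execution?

Step 1: add_24 captures a = 24.
Step 2: add_24(20) = 24 + 20 = 44, called twice.
Step 3: result = 44 + 44 = 88

The answer is 88.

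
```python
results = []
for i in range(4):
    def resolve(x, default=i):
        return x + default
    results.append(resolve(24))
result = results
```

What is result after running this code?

Step 1: Default argument default=i is evaluated at function definition time.
Step 2: Each iteration creates resolve with default = current i value.
Step 3: resolve(24) returns 24 + default. results = [24, 25, 26, 27]

The answer is [24, 25, 26, 27].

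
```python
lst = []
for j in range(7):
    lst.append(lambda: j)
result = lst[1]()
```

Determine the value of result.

Step 1: The loop creates 7 lambdas, all referencing the same variable j.
Step 2: After the loop, j = 6 (final value).
Step 3: lst[1]() looks up j at call time and finds 6. This is the late binding gotcha. result = 6

The answer is 6.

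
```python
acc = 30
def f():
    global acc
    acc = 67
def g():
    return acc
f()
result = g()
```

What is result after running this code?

Step 1: acc = 30.
Step 2: f() sets global acc = 67.
Step 3: g() reads global acc = 67. result = 67

The answer is 67.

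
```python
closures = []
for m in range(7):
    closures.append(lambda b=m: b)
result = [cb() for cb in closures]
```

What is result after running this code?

Step 1: Default arg b=m captures m at each iteration.
Step 2: Each lambda has its own default: 0, 1, ..., 6.
Step 3: result = [0, 1, 2, 3, 4, 5, 6]

The answer is [0, 1, 2, 3, 4, 5, 6].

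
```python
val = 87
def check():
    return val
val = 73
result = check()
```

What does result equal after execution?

Step 1: val is first set to 87, then reassigned to 73.
Step 2: check() is called after the reassignment, so it looks up the current global val = 73.
Step 3: result = 73

The answer is 73.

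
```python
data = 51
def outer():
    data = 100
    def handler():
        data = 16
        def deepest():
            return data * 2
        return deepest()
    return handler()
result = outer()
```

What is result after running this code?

Step 1: deepest() looks up data through LEGB: not local, finds data = 16 in enclosing handler().
Step 2: Returns 16 * 2 = 32.
Step 3: result = 32

The answer is 32.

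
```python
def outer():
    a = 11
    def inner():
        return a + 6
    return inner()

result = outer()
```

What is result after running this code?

Step 1: outer() defines a = 11.
Step 2: inner() reads a = 11 from enclosing scope, returns 11 + 6 = 17.
Step 3: result = 17

The answer is 17.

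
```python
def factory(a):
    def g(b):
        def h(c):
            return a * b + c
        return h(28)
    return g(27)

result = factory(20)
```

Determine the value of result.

Step 1: a = 20, b = 27, c = 28.
Step 2: h() computes a * b + c = 20 * 27 + 28 = 568.
Step 3: result = 568

The answer is 568.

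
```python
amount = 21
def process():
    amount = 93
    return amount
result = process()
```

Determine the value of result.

Step 1: Global amount = 21.
Step 2: process() creates local amount = 93, shadowing the global.
Step 3: Returns local amount = 93. result = 93

The answer is 93.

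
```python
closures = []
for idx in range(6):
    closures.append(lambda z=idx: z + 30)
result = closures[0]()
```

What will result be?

Step 1: Default argument z=idx captures idx's value at definition time.
Step 2: closures[0] was defined when idx = 0, so z defaults to 0.
Step 3: result = 0 + 30 = 30 (default arg fixes the late binding issue)

The answer is 30.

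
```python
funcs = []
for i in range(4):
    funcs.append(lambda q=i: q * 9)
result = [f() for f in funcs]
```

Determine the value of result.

Step 1: Default arg q=i captures i at each iteration.
Step 2: funcs[k] has q defaulting to k, returns k * 9.
Step 3: result = [0, 9, 18, 27]

The answer is [0, 9, 18, 27].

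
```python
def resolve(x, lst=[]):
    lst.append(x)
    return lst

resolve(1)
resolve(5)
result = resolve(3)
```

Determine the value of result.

Step 1: Mutable default argument gotcha! The list [] is created once.
Step 2: Each call appends to the SAME list: [1], [1, 5], [1, 5, 3].
Step 3: result = [1, 5, 3]

The answer is [1, 5, 3].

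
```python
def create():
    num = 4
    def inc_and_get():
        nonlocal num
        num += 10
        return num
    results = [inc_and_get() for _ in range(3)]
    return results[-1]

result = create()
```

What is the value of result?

Step 1: num = 4.
Step 2: Three calls to inc_and_get(), each adding 10.
Step 3: Last value = 4 + 10 * 3 = 34

The answer is 34.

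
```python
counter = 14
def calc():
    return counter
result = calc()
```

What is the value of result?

Step 1: counter = 14 is defined in the global scope.
Step 2: calc() looks up counter. No local counter exists, so Python checks the global scope via LEGB rule and finds counter = 14.
Step 3: result = 14

The answer is 14.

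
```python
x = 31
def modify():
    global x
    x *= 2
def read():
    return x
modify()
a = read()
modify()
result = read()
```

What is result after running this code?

Step 1: x = 31.
Step 2: First modify(): x = 31 * 2 = 62.
Step 3: Second modify(): x = 62 * 2 = 124.
Step 4: read() returns 124

The answer is 124.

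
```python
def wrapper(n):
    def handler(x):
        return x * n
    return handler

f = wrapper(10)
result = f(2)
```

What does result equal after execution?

Step 1: wrapper(10) creates a closure capturing n = 10.
Step 2: f(2) computes 2 * 10 = 20.
Step 3: result = 20

The answer is 20.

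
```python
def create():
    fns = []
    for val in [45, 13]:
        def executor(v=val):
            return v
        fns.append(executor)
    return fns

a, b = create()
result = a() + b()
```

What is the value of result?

Step 1: Default argument v=val captures val at each iteration.
Step 2: a() returns 45 (captured at first iteration), b() returns 13 (captured at second).
Step 3: result = 45 + 13 = 58

The answer is 58.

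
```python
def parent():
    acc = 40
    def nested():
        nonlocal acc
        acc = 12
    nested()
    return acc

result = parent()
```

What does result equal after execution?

Step 1: parent() sets acc = 40.
Step 2: nested() uses nonlocal to reassign acc = 12.
Step 3: result = 12

The answer is 12.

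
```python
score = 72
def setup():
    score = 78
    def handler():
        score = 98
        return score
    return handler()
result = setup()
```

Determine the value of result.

Step 1: Three scopes define score: global (72), setup (78), handler (98).
Step 2: handler() has its own local score = 98, which shadows both enclosing and global.
Step 3: result = 98 (local wins in LEGB)

The answer is 98.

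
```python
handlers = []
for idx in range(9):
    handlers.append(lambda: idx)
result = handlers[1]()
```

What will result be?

Step 1: The loop creates 9 lambdas, all referencing the same variable idx.
Step 2: After the loop, idx = 8 (final value).
Step 3: handlers[1]() looks up idx at call time and finds 8. This is the late binding gotcha. result = 8

The answer is 8.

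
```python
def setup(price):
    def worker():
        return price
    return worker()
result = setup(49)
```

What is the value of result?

Step 1: setup(49) binds parameter price = 49.
Step 2: worker() looks up price in enclosing scope and finds the parameter price = 49.
Step 3: result = 49

The answer is 49.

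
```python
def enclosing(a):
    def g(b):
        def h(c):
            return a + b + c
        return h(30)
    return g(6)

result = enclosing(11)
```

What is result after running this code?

Step 1: a = 11, b = 6, c = 30 across three nested scopes.
Step 2: h() accesses all three via LEGB rule.
Step 3: result = 11 + 6 + 30 = 47

The answer is 47.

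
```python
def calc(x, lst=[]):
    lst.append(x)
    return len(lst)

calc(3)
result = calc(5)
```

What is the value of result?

Step 1: Mutable default list persists between calls.
Step 2: First call: lst = [3], len = 1. Second call: lst = [3, 5], len = 2.
Step 3: result = 2

The answer is 2.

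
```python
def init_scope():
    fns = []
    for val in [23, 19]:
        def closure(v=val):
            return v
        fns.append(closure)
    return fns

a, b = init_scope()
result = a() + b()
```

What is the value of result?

Step 1: Default argument v=val captures val at each iteration.
Step 2: a() returns 23 (captured at first iteration), b() returns 19 (captured at second).
Step 3: result = 23 + 19 = 42

The answer is 42.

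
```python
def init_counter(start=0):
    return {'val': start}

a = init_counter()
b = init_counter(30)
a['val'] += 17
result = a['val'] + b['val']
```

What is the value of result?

Step 1: init_counter() returns a new dict each call (immutable default 0).
Step 2: a = {'val': 0}, b = {'val': 30}.
Step 3: a['val'] += 17 = 17. result = 17 + 30 = 47

The answer is 47.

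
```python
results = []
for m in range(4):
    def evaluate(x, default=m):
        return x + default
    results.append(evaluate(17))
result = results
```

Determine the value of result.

Step 1: Default argument default=m is evaluated at function definition time.
Step 2: Each iteration creates evaluate with default = current m value.
Step 3: evaluate(17) returns 17 + default. results = [17, 18, 19, 20]

The answer is [17, 18, 19, 20].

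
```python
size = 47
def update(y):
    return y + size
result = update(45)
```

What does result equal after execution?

Step 1: size = 47 is defined globally.
Step 2: update(45) uses parameter y = 45 and looks up size from global scope = 47.
Step 3: result = 45 + 47 = 92

The answer is 92.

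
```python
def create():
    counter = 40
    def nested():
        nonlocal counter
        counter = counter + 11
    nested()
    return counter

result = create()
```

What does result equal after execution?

Step 1: create() sets counter = 40.
Step 2: nested() uses nonlocal to modify counter in create's scope: counter = 40 + 11 = 51.
Step 3: create() returns the modified counter = 51

The answer is 51.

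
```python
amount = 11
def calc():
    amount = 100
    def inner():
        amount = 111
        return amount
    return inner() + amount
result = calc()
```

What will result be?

Step 1: calc() has local amount = 100. inner() has local amount = 111.
Step 2: inner() returns its local amount = 111.
Step 3: calc() returns 111 + its own amount (100) = 211

The answer is 211.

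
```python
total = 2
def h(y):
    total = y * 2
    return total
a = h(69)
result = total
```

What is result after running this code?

Step 1: Global total = 2.
Step 2: h(69) creates local total = 69 * 2 = 138.
Step 3: Global total unchanged because no global keyword. result = 2

The answer is 2.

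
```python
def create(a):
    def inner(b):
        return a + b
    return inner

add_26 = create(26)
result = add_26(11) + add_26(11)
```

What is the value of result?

Step 1: add_26 captures a = 26.
Step 2: add_26(11) = 26 + 11 = 37, called twice.
Step 3: result = 37 + 37 = 74

The answer is 74.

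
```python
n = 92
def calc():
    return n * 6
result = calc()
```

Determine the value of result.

Step 1: n = 92 is defined globally.
Step 2: calc() looks up n from global scope = 92, then computes 92 * 6 = 552.
Step 3: result = 552

The answer is 552.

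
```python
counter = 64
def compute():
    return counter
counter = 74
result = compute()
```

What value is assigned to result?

Step 1: counter is first set to 64, then reassigned to 74.
Step 2: compute() is called after the reassignment, so it looks up the current global counter = 74.
Step 3: result = 74

The answer is 74.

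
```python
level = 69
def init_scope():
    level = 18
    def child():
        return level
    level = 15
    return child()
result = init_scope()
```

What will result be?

Step 1: init_scope() sets level = 18, then later level = 15.
Step 2: child() is called after level is reassigned to 15. Closures capture variables by reference, not by value.
Step 3: result = 15

The answer is 15.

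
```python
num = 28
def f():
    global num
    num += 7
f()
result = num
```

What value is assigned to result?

Step 1: num = 28 globally.
Step 2: f() modifies global num: num += 7 = 35.
Step 3: result = 35

The answer is 35.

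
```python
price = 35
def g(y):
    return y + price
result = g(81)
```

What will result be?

Step 1: price = 35 is defined globally.
Step 2: g(81) uses parameter y = 81 and looks up price from global scope = 35.
Step 3: result = 81 + 35 = 116

The answer is 116.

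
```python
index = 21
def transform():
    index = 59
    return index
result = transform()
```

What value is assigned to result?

Step 1: Global index = 21.
Step 2: transform() creates local index = 59, shadowing the global.
Step 3: Returns local index = 59. result = 59

The answer is 59.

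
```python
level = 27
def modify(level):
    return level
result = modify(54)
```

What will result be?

Step 1: Global level = 27.
Step 2: modify(54) takes parameter level = 54, which shadows the global.
Step 3: result = 54

The answer is 54.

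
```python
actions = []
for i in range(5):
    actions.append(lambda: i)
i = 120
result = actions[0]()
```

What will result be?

Step 1: Lambdas capture the variable i by reference, not by value.
Step 2: After the loop, i is reassigned to 120.
Step 3: actions[0]() looks up the current i = 120. result = 120

The answer is 120.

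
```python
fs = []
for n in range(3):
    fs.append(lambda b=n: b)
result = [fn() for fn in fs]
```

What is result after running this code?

Step 1: Default arg b=n captures n at each iteration.
Step 2: Each lambda has its own default: 0, 1, ..., 2.
Step 3: result = [0, 1, 2]

The answer is [0, 1, 2].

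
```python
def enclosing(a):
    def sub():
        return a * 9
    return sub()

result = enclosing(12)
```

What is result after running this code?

Step 1: enclosing(12) binds parameter a = 12.
Step 2: sub() accesses a = 12 from enclosing scope.
Step 3: result = 12 * 9 = 108

The answer is 108.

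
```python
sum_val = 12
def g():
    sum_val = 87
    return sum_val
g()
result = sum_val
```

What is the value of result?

Step 1: sum_val = 12 globally.
Step 2: g() creates a LOCAL sum_val = 87 (no global keyword!).
Step 3: The global sum_val is unchanged. result = 12

The answer is 12.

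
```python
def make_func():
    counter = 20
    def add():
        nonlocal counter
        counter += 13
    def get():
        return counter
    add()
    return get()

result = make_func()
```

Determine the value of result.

Step 1: counter = 20. add() modifies it via nonlocal, get() reads it.
Step 2: add() makes counter = 20 + 13 = 33.
Step 3: get() returns 33. result = 33

The answer is 33.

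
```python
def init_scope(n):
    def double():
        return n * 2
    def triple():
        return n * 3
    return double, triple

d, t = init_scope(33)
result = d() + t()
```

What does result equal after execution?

Step 1: Both closures capture the same n = 33.
Step 2: d() = 33 * 2 = 66, t() = 33 * 3 = 99.
Step 3: result = 66 + 99 = 165

The answer is 165.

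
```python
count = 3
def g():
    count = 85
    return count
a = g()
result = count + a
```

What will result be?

Step 1: Global count = 3. g() returns local count = 85.
Step 2: a = 85. Global count still = 3.
Step 3: result = 3 + 85 = 88

The answer is 88.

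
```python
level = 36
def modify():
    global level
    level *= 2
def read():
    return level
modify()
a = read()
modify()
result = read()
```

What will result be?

Step 1: level = 36.
Step 2: First modify(): level = 36 * 2 = 72.
Step 3: Second modify(): level = 72 * 2 = 144.
Step 4: read() returns 144

The answer is 144.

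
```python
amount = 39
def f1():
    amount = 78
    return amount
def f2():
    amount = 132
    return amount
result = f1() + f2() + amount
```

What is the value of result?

Step 1: Each function shadows global amount with its own local.
Step 2: f1() returns 78, f2() returns 132.
Step 3: Global amount = 39 is unchanged. result = 78 + 132 + 39 = 249

The answer is 249.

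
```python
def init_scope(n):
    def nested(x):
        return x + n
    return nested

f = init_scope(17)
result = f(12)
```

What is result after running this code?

Step 1: init_scope(17) creates a closure that captures n = 17.
Step 2: f(12) calls the closure with x = 12, returning 12 + 17 = 29.
Step 3: result = 29

The answer is 29.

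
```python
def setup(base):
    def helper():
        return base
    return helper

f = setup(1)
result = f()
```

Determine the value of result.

Step 1: setup(1) creates closure capturing base = 1.
Step 2: f() returns the captured base = 1.
Step 3: result = 1

The answer is 1.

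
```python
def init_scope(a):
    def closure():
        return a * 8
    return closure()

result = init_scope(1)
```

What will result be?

Step 1: init_scope(1) binds parameter a = 1.
Step 2: closure() accesses a = 1 from enclosing scope.
Step 3: result = 1 * 8 = 8

The answer is 8.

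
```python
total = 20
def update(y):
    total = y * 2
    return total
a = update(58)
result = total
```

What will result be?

Step 1: Global total = 20.
Step 2: update(58) creates local total = 58 * 2 = 116.
Step 3: Global total unchanged because no global keyword. result = 20

The answer is 20.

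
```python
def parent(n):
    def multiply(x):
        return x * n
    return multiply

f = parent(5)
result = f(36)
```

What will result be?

Step 1: parent(5) returns multiply closure with n = 5.
Step 2: f(36) computes 36 * 5 = 180.
Step 3: result = 180

The answer is 180.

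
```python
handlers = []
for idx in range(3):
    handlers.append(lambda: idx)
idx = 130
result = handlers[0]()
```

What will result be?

Step 1: Lambdas capture the variable idx by reference, not by value.
Step 2: After the loop, idx is reassigned to 130.
Step 3: handlers[0]() looks up the current idx = 130. result = 130

The answer is 130.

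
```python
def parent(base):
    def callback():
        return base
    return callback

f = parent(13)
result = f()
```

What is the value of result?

Step 1: parent(13) creates closure capturing base = 13.
Step 2: f() returns the captured base = 13.
Step 3: result = 13

The answer is 13.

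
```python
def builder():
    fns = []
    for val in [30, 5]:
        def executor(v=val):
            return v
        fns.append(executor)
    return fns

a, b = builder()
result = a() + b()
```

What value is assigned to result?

Step 1: Default argument v=val captures val at each iteration.
Step 2: a() returns 30 (captured at first iteration), b() returns 5 (captured at second).
Step 3: result = 30 + 5 = 35

The answer is 35.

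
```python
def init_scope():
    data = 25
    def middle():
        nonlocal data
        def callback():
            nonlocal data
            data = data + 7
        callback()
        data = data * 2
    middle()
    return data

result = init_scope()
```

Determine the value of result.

Step 1: data = 25.
Step 2: callback() adds 7: data = 25 + 7 = 32.
Step 3: middle() doubles: data = 32 * 2 = 64.
Step 4: result = 64

The answer is 64.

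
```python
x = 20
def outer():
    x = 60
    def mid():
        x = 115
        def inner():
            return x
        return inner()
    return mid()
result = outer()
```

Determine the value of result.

Step 1: Three levels of shadowing: global 20, outer 60, mid 115.
Step 2: inner() finds x = 115 in enclosing mid() scope.
Step 3: result = 115

The answer is 115.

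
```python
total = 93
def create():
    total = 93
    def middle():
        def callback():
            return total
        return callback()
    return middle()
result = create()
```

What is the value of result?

Step 1: create() defines total = 93. middle() and callback() have no local total.
Step 2: callback() checks local (none), enclosing middle() (none), enclosing create() and finds total = 93.
Step 3: result = 93

The answer is 93.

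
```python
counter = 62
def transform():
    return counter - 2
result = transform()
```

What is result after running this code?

Step 1: counter = 62 is defined globally.
Step 2: transform() looks up counter from global scope = 62, then computes 62 - 2 = 60.
Step 3: result = 60

The answer is 60.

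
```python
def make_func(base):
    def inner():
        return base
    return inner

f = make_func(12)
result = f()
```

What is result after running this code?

Step 1: make_func(12) creates closure capturing base = 12.
Step 2: f() returns the captured base = 12.
Step 3: result = 12

The answer is 12.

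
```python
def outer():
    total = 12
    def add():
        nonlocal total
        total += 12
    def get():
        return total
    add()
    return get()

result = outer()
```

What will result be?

Step 1: total = 12. add() modifies it via nonlocal, get() reads it.
Step 2: add() makes total = 12 + 12 = 24.
Step 3: get() returns 24. result = 24

The answer is 24.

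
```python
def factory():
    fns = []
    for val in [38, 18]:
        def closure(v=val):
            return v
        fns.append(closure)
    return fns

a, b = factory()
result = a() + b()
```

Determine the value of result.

Step 1: Default argument v=val captures val at each iteration.
Step 2: a() returns 38 (captured at first iteration), b() returns 18 (captured at second).
Step 3: result = 38 + 18 = 56

The answer is 56.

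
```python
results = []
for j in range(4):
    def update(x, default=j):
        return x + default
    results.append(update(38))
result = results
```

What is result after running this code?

Step 1: Default argument default=j is evaluated at function definition time.
Step 2: Each iteration creates update with default = current j value.
Step 3: update(38) returns 38 + default. results = [38, 39, 40, 41]

The answer is [38, 39, 40, 41].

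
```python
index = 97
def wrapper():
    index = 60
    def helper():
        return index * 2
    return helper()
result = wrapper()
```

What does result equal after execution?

Step 1: wrapper() shadows global index with index = 60.
Step 2: helper() finds index = 60 in enclosing scope, computes 60 * 2 = 120.
Step 3: result = 120

The answer is 120.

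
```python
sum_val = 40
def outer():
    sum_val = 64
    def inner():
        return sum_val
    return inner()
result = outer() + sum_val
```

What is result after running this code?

Step 1: Global sum_val = 40. outer() shadows with sum_val = 64.
Step 2: inner() returns enclosing sum_val = 64. outer() = 64.
Step 3: result = 64 + global sum_val (40) = 104

The answer is 104.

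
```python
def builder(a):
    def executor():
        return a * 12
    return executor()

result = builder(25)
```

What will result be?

Step 1: builder(25) binds parameter a = 25.
Step 2: executor() accesses a = 25 from enclosing scope.
Step 3: result = 25 * 12 = 300

The answer is 300.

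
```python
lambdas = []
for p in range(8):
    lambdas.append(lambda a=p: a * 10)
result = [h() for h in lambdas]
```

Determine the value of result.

Step 1: Default arg a=p captures p at each iteration.
Step 2: lambdas[k] has a defaulting to k, returns k * 10.
Step 3: result = [0, 10, 20, 30, 40, 50, 60, 70]

The answer is [0, 10, 20, 30, 40, 50, 60, 70].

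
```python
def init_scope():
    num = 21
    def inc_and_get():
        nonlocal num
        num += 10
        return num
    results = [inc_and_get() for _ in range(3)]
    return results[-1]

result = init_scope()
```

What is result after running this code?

Step 1: num = 21.
Step 2: Three calls to inc_and_get(), each adding 10.
Step 3: Last value = 21 + 10 * 3 = 51

The answer is 51.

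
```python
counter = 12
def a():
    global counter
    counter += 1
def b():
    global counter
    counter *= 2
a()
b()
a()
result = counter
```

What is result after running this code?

Step 1: counter = 12.
Step 2: a(): counter = 12 + 1 = 13.
Step 3: b(): counter = 13 * 2 = 26.
Step 4: a(): counter = 26 + 1 = 27

The answer is 27.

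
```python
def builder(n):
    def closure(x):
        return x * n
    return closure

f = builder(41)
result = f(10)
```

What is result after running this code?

Step 1: builder(41) creates a closure capturing n = 41.
Step 2: f(10) computes 10 * 41 = 410.
Step 3: result = 410

The answer is 410.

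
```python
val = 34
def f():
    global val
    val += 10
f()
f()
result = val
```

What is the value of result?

Step 1: val = 34.
Step 2: First f(): val = 34 + 10 = 44.
Step 3: Second f(): val = 44 + 10 = 54. result = 54

The answer is 54.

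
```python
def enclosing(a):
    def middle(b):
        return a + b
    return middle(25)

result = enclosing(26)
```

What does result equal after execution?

Step 1: enclosing(26) passes a = 26.
Step 2: middle(25) has b = 25, reads a = 26 from enclosing.
Step 3: result = 26 + 25 = 51

The answer is 51.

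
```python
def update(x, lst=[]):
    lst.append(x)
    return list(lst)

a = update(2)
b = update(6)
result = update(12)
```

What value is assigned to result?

Step 1: Default list is shared. list() creates copies for return values.
Step 2: Internal list grows: [2] -> [2, 6] -> [2, 6, 12].
Step 3: result = [2, 6, 12]

The answer is [2, 6, 12].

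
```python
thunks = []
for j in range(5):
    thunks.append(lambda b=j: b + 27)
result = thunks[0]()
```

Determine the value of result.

Step 1: Default argument b=j captures j's value at definition time.
Step 2: thunks[0] was defined when j = 0, so b defaults to 0.
Step 3: result = 0 + 27 = 27 (default arg fixes the late binding issue)

The answer is 27.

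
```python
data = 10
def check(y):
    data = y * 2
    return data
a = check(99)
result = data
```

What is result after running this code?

Step 1: Global data = 10.
Step 2: check(99) creates local data = 99 * 2 = 198.
Step 3: Global data unchanged because no global keyword. result = 10

The answer is 10.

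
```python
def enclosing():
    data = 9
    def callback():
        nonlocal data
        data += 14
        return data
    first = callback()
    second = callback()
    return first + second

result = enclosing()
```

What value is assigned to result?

Step 1: data starts at 9.
Step 2: First call: data = 9 + 14 = 23, returns 23.
Step 3: Second call: data = 23 + 14 = 37, returns 37.
Step 4: result = 23 + 37 = 60

The answer is 60.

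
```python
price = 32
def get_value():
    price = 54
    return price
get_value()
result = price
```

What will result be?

Step 1: Global price = 32.
Step 2: get_value() creates local price = 54 (shadow, not modification).
Step 3: After get_value() returns, global price is unchanged. result = 32

The answer is 32.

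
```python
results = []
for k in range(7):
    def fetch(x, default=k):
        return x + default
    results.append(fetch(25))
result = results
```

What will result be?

Step 1: Default argument default=k is evaluated at function definition time.
Step 2: Each iteration creates fetch with default = current k value.
Step 3: fetch(25) returns 25 + default. results = [25, 26, 27, 28, 29, 30, 31]

The answer is [25, 26, 27, 28, 29, 30, 31].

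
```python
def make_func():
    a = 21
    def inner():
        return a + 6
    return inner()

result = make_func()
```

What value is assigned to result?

Step 1: make_func() defines a = 21.
Step 2: inner() reads a = 21 from enclosing scope, returns 21 + 6 = 27.
Step 3: result = 27

The answer is 27.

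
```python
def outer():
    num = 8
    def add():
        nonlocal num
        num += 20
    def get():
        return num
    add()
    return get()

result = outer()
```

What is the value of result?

Step 1: num = 8. add() modifies it via nonlocal, get() reads it.
Step 2: add() makes num = 8 + 20 = 28.
Step 3: get() returns 28. result = 28

The answer is 28.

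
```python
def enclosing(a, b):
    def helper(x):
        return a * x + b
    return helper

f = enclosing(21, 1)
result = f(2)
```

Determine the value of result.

Step 1: enclosing(21, 1) captures a = 21, b = 1.
Step 2: f(2) computes 21 * 2 + 1 = 43.
Step 3: result = 43

The answer is 43.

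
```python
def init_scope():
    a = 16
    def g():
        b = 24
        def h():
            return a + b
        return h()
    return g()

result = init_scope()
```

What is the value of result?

Step 1: init_scope() defines a = 16. g() defines b = 24.
Step 2: h() accesses both from enclosing scopes: a = 16, b = 24.
Step 3: result = 16 + 24 = 40

The answer is 40.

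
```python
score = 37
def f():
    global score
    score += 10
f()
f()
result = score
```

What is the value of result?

Step 1: score = 37.
Step 2: First f(): score = 37 + 10 = 47.
Step 3: Second f(): score = 47 + 10 = 57. result = 57

The answer is 57.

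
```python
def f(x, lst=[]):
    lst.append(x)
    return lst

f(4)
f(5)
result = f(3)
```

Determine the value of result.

Step 1: Mutable default argument gotcha! The list [] is created once.
Step 2: Each call appends to the SAME list: [4], [4, 5], [4, 5, 3].
Step 3: result = [4, 5, 3]

The answer is [4, 5, 3].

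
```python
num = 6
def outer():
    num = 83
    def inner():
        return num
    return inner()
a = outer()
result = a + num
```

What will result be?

Step 1: outer() has local num = 83. inner() reads from enclosing.
Step 2: outer() returns 83. Global num = 6 unchanged.
Step 3: result = 83 + 6 = 89

The answer is 89.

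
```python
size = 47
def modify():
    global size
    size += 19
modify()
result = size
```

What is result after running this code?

Step 1: size = 47 globally.
Step 2: modify() modifies global size: size += 19 = 66.
Step 3: result = 66

The answer is 66.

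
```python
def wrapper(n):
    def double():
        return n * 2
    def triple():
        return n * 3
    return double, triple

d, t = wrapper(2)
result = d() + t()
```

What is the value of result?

Step 1: Both closures capture the same n = 2.
Step 2: d() = 2 * 2 = 4, t() = 2 * 3 = 6.
Step 3: result = 4 + 6 = 10

The answer is 10.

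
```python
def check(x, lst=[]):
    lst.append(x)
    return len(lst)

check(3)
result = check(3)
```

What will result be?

Step 1: Mutable default list persists between calls.
Step 2: First call: lst = [3], len = 1. Second call: lst = [3, 3], len = 2.
Step 3: result = 2

The answer is 2.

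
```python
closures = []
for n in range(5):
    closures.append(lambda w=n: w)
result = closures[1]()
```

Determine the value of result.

Step 1: Default argument w=n captures n's value at each iteration.
Step 2: closures[1] captured w = 1 when n was 1.
Step 3: result = 1

The answer is 1.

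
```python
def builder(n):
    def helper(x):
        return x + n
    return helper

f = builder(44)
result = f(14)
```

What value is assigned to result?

Step 1: builder(44) creates a closure that captures n = 44.
Step 2: f(14) calls the closure with x = 14, returning 14 + 44 = 58.
Step 3: result = 58

The answer is 58.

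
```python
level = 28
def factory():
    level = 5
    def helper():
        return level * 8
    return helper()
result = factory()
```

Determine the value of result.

Step 1: factory() shadows global level with level = 5.
Step 2: helper() finds level = 5 in enclosing scope, computes 5 * 8 = 40.
Step 3: result = 40

The answer is 40.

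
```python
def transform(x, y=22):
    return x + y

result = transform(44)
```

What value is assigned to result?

Step 1: transform(44) uses default y = 22.
Step 2: Returns 44 + 22 = 66.
Step 3: result = 66

The answer is 66.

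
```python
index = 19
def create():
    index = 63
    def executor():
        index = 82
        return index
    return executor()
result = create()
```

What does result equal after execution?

Step 1: Three scopes define index: global (19), create (63), executor (82).
Step 2: executor() has its own local index = 82, which shadows both enclosing and global.
Step 3: result = 82 (local wins in LEGB)

The answer is 82.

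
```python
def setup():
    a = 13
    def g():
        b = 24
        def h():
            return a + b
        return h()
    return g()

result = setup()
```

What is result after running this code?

Step 1: setup() defines a = 13. g() defines b = 24.
Step 2: h() accesses both from enclosing scopes: a = 13, b = 24.
Step 3: result = 13 + 24 = 37

The answer is 37.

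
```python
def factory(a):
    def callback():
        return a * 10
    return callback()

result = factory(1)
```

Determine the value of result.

Step 1: factory(1) binds parameter a = 1.
Step 2: callback() accesses a = 1 from enclosing scope.
Step 3: result = 1 * 10 = 10

The answer is 10.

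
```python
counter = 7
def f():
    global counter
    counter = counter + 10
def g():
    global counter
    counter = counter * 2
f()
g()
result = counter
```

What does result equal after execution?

Step 1: counter = 7.
Step 2: f() adds 10: counter = 7 + 10 = 17.
Step 3: g() doubles: counter = 17 * 2 = 34.
Step 4: result = 34

The answer is 34.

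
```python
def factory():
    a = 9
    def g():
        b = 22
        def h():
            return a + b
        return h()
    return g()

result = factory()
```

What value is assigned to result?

Step 1: factory() defines a = 9. g() defines b = 22.
Step 2: h() accesses both from enclosing scopes: a = 9, b = 22.
Step 3: result = 9 + 22 = 31

The answer is 31.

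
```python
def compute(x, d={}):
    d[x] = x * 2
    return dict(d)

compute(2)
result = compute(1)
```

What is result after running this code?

Step 1: Mutable default dict is shared across calls.
Step 2: First call adds 2: 4. Second call adds 1: 2.
Step 3: result = {2: 4, 1: 2}

The answer is {2: 4, 1: 2}.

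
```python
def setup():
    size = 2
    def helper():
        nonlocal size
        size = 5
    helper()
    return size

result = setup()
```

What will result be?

Step 1: setup() sets size = 2.
Step 2: helper() uses nonlocal to reassign size = 5.
Step 3: result = 5

The answer is 5.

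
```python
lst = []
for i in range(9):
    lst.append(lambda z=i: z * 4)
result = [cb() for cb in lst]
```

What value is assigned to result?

Step 1: Default arg z=i captures i at each iteration.
Step 2: lst[k] has z defaulting to k, returns k * 4.
Step 3: result = [0, 4, 8, 12, 16, 20, 24, 28, 32]

The answer is [0, 4, 8, 12, 16, 20, 24, 28, 32].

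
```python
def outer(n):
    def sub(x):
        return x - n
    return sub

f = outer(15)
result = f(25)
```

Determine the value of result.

Step 1: outer(15) creates a closure capturing n = 15.
Step 2: f(25) computes 25 - 15 = 10.
Step 3: result = 10

The answer is 10.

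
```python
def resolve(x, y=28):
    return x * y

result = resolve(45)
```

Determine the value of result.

Step 1: resolve(45) uses default y = 28.
Step 2: Returns 45 * 28 = 1260.
Step 3: result = 1260

The answer is 1260.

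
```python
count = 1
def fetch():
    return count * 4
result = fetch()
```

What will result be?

Step 1: count = 1 is defined globally.
Step 2: fetch() looks up count from global scope = 1, then computes 1 * 4 = 4.
Step 3: result = 4

The answer is 4.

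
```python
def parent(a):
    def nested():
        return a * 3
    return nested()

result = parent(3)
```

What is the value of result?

Step 1: parent(3) binds parameter a = 3.
Step 2: nested() accesses a = 3 from enclosing scope.
Step 3: result = 3 * 3 = 9

The answer is 9.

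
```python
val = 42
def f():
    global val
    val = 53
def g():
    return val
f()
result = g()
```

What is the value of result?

Step 1: val = 42.
Step 2: f() sets global val = 53.
Step 3: g() reads global val = 53. result = 53

The answer is 53.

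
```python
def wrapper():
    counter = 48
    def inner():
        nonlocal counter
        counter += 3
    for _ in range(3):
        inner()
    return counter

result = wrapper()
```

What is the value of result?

Step 1: counter = 48.
Step 2: inner() is called 3 times in a loop, each adding 3 via nonlocal.
Step 3: counter = 48 + 3 * 3 = 57

The answer is 57.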